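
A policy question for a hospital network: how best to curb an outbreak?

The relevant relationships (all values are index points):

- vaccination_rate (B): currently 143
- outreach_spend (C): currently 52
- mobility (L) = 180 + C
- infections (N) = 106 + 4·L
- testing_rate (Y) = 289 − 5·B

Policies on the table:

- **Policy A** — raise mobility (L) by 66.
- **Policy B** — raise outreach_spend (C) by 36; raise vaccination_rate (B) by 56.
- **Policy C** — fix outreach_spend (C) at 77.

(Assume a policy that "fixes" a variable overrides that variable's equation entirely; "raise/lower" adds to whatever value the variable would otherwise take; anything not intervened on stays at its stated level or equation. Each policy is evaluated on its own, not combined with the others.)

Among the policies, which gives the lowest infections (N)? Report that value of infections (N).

Policy A (L + 66):
  C = 52
  L = 180 + 52 (+66 from intervention) = 298
  N = 106 + 4·298 = 1298
Policy B (C + 36, B + 56):
  C = 52 + 36 = 88
  L = 180 + 88 = 268
  N = 106 + 4·268 = 1178
Policy C (C := 77):
  C = 77
  L = 180 + 77 = 257
  N = 106 + 4·257 = 1134
Comparing — Policy A: N=1298, Policy B: N=1178, Policy C: N=1134. Lowest is 1134 (Policy C).

1134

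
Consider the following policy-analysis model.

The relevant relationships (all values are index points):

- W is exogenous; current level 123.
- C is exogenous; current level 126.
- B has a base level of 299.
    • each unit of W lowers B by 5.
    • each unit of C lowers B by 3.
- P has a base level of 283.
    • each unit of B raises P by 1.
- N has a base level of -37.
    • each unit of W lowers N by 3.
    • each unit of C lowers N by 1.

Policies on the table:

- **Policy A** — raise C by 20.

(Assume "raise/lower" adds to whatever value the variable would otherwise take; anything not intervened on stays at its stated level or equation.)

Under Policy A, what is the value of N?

-552

Policy A (C + 20):
  W = 123
  C = 126 + 20 = 146
  N = -37 − 3·123 − 146 = -552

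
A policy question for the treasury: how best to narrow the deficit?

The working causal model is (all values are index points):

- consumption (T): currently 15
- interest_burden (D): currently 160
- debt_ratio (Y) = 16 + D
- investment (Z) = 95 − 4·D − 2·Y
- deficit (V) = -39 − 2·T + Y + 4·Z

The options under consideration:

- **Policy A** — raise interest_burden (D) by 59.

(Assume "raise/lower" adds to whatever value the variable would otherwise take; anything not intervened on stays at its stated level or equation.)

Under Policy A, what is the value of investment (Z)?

-1251

Policy A (D + 59):
  D = 160 + 59 = 219
  Y = 16 + 219 = 235
  Z = 95 − 4·219 − 2·235 = -1251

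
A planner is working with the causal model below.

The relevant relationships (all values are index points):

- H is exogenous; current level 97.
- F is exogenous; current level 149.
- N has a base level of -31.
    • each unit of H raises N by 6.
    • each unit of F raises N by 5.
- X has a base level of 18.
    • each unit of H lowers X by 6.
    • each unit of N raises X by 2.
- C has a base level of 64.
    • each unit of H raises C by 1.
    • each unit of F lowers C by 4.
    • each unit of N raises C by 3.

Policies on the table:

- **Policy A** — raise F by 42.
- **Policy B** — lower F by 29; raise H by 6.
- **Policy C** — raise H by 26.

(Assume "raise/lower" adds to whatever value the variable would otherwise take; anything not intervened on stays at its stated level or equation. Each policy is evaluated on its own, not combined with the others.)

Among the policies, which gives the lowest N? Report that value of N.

Policy A (F + 42):
  H = 97
  F = 149 + 42 = 191
  N = -31 + 6·97 + 5·191 = 1506
Policy B (F − 29, H + 6):
  H = 97 + 6 = 103
  F = 149 − 29 = 120
  N = -31 + 6·103 + 5·120 = 1187
Policy C (H + 26):
  H = 97 + 26 = 123
  F = 149
  N = -31 + 6·123 + 5·149 = 1452
Comparing — Policy A: N=1506, Policy B: N=1187, Policy C: N=1452. Lowest is 1187 (Policy B).

1187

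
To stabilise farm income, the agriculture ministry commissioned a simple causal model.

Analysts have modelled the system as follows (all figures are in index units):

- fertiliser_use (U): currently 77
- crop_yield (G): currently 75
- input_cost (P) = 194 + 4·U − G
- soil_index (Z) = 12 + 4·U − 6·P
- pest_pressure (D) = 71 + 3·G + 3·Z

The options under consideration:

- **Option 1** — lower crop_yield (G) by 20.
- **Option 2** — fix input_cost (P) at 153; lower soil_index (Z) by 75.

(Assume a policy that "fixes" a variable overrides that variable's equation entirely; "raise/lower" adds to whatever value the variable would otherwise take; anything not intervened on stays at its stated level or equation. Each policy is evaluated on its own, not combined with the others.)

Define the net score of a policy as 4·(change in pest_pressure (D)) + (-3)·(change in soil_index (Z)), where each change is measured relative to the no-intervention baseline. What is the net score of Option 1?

-1320

Baseline:
  U = 77
  G = 75
  P = 194 + 4·77 − 75 = 427
  Z = 12 + 4·77 − 6·427 = -2242
  D = 71 + 3·75 + 3·(-2242) = -6430
Option 1 (G − 20):
  U = 77
  G = 75 − 20 = 55
  P = 194 + 4·77 − 55 = 447
  Z = 12 + 4·77 − 6·447 = -2362
  D = 71 + 3·55 + 3·(-2362) = -6850
ΔD = -6850 − (-6430) = -420; ΔZ = -2362 − (-2242) = -120
Score = 4·(-420) + (-3)·(-120) = -1320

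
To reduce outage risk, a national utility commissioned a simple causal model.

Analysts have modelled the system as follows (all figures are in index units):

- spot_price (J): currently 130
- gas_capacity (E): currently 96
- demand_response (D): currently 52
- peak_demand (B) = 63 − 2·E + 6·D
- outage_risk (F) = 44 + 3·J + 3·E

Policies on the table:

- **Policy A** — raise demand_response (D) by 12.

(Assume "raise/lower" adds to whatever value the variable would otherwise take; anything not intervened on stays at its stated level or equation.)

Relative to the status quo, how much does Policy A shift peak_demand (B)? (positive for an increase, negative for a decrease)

72

Baseline:
  E = 96
  D = 52
  B = 63 − 2·96 + 6·52 = 183
Policy A (D + 12):
  E = 96
  D = 52 + 12 = 64
  B = 63 − 2·96 + 6·64 = 255
Change in B: 255 − 183 = 72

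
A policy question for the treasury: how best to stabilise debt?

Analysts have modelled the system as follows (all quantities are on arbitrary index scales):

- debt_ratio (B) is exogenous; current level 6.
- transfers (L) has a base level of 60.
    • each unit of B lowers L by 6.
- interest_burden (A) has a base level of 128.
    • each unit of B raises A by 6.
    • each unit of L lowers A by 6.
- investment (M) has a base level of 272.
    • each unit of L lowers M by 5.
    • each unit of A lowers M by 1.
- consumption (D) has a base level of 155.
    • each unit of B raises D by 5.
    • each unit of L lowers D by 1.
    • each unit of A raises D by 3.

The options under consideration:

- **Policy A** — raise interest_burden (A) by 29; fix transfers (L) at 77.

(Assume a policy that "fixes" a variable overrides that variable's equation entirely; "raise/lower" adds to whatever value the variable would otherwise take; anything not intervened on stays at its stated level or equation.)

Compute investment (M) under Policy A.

156

Policy A (A + 29, L := 77):
  B = 6
  L = 77
  A = 128 + 6·6 − 6·77 (+29 from intervention) = -269
  M = 272 − 5·77 − (-269) = 156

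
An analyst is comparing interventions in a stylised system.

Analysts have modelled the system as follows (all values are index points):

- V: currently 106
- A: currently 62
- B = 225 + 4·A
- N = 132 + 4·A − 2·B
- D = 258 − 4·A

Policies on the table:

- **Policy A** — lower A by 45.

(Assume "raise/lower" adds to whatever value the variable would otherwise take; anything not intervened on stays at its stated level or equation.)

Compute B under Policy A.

Policy A (A − 45):
  A = 62 − 45 = 17
  B = 225 + 4·17 = 293

293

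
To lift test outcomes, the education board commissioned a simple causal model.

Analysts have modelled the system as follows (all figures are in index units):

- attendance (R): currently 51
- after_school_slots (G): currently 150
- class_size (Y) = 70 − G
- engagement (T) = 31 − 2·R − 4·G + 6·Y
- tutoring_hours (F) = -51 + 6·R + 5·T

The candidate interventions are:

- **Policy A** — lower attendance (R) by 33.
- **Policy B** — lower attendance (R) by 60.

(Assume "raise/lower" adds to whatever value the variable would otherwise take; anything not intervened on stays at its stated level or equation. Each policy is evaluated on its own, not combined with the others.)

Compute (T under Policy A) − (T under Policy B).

-54

Policy A (R − 33):
  R = 51 − 33 = 18
  G = 150
  Y = 70 − 150 = -80
  T = 31 − 2·18 − 4·150 + 6·(-80) = -1085
Policy B (R − 60):
  R = 51 − 60 = -9
  G = 150
  Y = 70 − 150 = -80
  T = 31 − 2·(-9) − 4·150 + 6·(-80) = -1031
T: -1085 − (-1031) = -54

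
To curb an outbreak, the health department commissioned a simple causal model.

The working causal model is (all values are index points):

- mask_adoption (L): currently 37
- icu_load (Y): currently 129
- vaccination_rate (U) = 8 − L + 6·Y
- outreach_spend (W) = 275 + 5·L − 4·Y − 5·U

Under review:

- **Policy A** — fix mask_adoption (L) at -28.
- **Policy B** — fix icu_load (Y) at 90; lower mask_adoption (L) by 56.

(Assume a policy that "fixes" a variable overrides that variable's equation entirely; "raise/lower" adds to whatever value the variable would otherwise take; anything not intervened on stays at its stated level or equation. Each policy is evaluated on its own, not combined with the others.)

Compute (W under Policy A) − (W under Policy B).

Policy A (L := -28):
  L = -28
  Y = 129
  U = 8 − (-28) + 6·129 = 810
  W = 275 + 5·(-28) − 4·129 − 5·810 = -4431
Policy B (Y := 90, L − 56):
  L = 37 − 56 = -19
  Y = 90
  U = 8 − (-19) + 6·90 = 567
  W = 275 + 5·(-19) − 4·90 − 5·567 = -3015
W: -4431 − (-3015) = -1416

-1416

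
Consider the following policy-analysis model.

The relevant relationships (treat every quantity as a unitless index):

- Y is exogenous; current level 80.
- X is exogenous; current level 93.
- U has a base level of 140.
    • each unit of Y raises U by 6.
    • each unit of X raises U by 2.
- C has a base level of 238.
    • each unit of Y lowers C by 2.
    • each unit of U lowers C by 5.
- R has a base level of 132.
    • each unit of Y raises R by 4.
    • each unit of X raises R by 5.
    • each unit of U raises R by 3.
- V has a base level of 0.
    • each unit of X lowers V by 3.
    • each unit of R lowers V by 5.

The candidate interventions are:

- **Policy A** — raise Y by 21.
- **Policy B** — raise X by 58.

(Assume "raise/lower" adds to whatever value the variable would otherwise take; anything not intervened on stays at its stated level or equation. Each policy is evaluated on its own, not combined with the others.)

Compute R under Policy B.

3973

Policy B (X + 58):
  Y = 80
  X = 93 + 58 = 151
  U = 140 + 6·80 + 2·151 = 922
  R = 132 + 4·80 + 5·151 + 3·922 = 3973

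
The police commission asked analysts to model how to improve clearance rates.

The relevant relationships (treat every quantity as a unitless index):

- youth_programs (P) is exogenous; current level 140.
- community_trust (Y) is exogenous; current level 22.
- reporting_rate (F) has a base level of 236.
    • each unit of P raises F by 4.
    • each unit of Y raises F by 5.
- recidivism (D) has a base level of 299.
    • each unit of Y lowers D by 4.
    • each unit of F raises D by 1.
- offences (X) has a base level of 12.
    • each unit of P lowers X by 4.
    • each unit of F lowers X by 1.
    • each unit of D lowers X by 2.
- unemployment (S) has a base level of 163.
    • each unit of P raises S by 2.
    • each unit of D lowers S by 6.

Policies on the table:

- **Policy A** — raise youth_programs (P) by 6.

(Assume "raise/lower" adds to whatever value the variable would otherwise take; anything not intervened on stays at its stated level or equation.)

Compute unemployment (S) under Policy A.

Policy A (P + 6):
  P = 140 + 6 = 146
  Y = 22
  F = 236 + 4·146 + 5·22 = 930
  D = 299 − 4·22 + 930 = 1141
  S = 163 + 2·146 − 6·1141 = -6391

-6391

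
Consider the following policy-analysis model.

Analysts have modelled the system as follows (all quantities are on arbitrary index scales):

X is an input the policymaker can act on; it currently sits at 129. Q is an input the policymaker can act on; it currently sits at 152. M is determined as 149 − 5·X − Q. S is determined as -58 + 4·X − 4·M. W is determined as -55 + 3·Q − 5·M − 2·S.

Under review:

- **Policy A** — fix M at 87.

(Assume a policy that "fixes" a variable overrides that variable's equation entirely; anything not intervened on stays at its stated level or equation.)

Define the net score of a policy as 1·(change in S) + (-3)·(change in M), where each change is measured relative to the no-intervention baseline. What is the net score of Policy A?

Baseline:
  X = 129
  Q = 152
  M = 149 − 5·129 − 152 = -648
  S = -58 + 4·129 − 4·(-648) = 3050
Policy A (M := 87):
  X = 129
  Q = 152
  M = 87
  S = -58 + 4·129 − 4·87 = 110
ΔS = 110 − 3050 = -2940; ΔM = 87 − (-648) = 735
Score = 1·(-2940) + (-3)·735 = -5145

-5145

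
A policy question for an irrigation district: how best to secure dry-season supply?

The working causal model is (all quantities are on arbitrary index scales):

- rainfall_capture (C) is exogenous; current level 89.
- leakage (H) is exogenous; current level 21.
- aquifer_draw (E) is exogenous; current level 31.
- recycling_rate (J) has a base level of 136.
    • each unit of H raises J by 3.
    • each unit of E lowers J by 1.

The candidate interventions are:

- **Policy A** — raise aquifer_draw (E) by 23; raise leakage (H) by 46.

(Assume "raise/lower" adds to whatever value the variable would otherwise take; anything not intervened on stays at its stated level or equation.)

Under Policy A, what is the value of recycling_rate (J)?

Policy A (E + 23, H + 46):
  H = 21 + 46 = 67
  E = 31 + 23 = 54
  J = 136 + 3·67 − 54 = 283

283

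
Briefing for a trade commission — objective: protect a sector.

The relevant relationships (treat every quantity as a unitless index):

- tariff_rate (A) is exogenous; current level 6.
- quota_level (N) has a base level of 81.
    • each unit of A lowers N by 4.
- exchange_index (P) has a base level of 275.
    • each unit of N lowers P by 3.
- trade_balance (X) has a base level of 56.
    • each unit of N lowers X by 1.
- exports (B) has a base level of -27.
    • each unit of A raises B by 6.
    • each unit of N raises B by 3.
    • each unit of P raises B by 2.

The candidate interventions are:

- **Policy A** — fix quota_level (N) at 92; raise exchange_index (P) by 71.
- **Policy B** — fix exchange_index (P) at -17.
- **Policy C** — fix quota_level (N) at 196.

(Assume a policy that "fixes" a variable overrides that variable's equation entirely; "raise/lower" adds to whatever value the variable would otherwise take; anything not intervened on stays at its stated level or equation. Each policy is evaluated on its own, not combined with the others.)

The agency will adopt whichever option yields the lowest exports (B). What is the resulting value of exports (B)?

-29

Policy A (N := 92, P + 71):
  A = 6
  N = 92
  P = 275 − 3·92 (+71 from intervention) = 70
  B = -27 + 6·6 + 3·92 + 2·70 = 425
Policy B (P := -17):
  A = 6
  N = 81 − 4·6 = 57
  P = -17
  B = -27 + 6·6 + 3·57 + 2·(-17) = 146
Policy C (N := 196):
  A = 6
  N = 196
  P = 275 − 3·196 = -313
  B = -27 + 6·6 + 3·196 + 2·(-313) = -29
Comparing — Policy A: B=425, Policy B: B=146, Policy C: B=-29. Lowest is -29 (Policy C).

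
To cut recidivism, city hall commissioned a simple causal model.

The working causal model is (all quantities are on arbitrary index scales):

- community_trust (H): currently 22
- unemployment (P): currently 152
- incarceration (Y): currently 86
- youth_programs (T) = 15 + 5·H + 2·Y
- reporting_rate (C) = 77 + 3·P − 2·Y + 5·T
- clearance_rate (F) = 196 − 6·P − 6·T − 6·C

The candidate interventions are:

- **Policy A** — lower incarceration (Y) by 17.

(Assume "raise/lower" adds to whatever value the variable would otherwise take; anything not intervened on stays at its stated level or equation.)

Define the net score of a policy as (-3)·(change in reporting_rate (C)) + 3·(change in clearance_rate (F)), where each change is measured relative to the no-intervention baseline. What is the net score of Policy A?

Baseline:
  H = 22
  P = 152
  Y = 86
  T = 15 + 5·22 + 2·86 = 297
  C = 77 + 3·152 − 2·86 + 5·297 = 1846
  F = 196 − 6·152 − 6·297 − 6·1846 = -13574
Policy A (Y − 17):
  H = 22
  P = 152
  Y = 86 − 17 = 69
  T = 15 + 5·22 + 2·69 = 263
  C = 77 + 3·152 − 2·69 + 5·263 = 1710
  F = 196 − 6·152 − 6·263 − 6·1710 = -12554
ΔC = 1710 − 1846 = -136; ΔF = -12554 − (-13574) = 1020
Score = (-3)·(-136) + 3·1020 = 3468

3468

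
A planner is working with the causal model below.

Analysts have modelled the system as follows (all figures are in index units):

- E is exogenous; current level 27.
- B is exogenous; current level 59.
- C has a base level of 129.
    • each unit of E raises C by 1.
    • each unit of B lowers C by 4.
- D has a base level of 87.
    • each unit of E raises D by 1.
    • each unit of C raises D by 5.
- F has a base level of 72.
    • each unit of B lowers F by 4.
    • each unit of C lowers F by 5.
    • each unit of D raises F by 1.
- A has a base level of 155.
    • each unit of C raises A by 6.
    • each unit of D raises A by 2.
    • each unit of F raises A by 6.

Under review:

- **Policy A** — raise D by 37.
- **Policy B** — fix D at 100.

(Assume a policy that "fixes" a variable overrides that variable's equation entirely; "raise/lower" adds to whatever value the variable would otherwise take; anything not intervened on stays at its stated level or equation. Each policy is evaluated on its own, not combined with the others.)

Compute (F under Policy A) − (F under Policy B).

-349

Policy A (D + 37):
  E = 27
  B = 59
  C = 129 + 27 − 4·59 = -80
  D = 87 + 27 + 5·(-80) (+37 from intervention) = -249
  F = 72 − 4·59 − 5·(-80) + (-249) = -13
Policy B (D := 100):
  E = 27
  B = 59
  C = 129 + 27 − 4·59 = -80
  D = 100
  F = 72 − 4·59 − 5·(-80) + 100 = 336
F: -13 − 336 = -349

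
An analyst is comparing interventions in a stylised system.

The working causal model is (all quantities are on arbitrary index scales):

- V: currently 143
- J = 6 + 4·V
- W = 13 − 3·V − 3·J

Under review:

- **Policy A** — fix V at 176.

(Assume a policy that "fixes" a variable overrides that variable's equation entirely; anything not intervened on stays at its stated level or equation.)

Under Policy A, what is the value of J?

Policy A (V := 176):
  V = 176
  J = 6 + 4·176 = 710

710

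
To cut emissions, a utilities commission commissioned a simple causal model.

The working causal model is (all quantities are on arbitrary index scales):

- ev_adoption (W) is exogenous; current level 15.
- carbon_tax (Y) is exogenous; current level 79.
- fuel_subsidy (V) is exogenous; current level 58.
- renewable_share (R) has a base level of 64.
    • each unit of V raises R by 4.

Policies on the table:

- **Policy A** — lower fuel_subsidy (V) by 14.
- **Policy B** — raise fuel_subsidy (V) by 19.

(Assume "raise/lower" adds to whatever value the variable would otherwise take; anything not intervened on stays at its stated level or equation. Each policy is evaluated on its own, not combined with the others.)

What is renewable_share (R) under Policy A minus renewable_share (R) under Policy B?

-132

Policy A (V − 14):
  V = 58 − 14 = 44
  R = 64 + 4·44 = 240
Policy B (V + 19):
  V = 58 + 19 = 77
  R = 64 + 4·77 = 372
R: 240 − 372 = -132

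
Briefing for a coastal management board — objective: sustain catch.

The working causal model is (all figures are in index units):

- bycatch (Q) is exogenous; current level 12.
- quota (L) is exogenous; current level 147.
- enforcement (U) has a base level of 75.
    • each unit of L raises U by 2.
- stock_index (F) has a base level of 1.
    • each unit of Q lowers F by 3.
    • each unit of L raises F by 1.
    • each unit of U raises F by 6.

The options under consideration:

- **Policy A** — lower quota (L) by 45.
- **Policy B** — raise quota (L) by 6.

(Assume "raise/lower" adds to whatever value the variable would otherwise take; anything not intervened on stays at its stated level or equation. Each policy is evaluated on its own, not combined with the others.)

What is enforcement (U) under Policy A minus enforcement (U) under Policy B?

Policy A (L − 45):
  L = 147 − 45 = 102
  U = 75 + 2·102 = 279
Policy B (L + 6):
  L = 147 + 6 = 153
  U = 75 + 2·153 = 381
U: 279 − 381 = -102

-102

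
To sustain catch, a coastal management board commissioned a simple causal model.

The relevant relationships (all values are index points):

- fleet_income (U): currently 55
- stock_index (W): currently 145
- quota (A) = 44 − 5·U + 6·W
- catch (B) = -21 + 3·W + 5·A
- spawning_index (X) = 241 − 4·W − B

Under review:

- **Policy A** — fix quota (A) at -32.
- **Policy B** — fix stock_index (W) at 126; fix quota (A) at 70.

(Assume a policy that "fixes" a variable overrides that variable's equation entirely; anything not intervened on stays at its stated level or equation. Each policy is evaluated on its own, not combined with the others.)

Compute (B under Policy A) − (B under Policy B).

Policy A (A := -32):
  U = 55
  W = 145
  A = -32
  B = -21 + 3·145 + 5·(-32) = 254
Policy B (W := 126, A := 70):
  U = 55
  W = 126
  A = 70
  B = -21 + 3·126 + 5·70 = 707
B: 254 − 707 = -453

-453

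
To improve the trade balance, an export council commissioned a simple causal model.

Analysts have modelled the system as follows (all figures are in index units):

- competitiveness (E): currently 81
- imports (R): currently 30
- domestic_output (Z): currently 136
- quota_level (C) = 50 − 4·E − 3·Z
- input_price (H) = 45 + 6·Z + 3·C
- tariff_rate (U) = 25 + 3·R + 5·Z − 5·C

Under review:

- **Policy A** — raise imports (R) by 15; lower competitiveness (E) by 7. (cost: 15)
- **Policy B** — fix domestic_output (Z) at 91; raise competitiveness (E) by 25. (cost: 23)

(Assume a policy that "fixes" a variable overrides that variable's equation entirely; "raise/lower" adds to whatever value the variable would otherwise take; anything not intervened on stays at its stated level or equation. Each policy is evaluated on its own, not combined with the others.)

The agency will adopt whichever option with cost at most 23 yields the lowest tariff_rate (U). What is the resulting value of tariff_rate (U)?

Policy A (R + 15, E − 7):
  E = 81 − 7 = 74
  R = 30 + 15 = 45
  Z = 136
  C = 50 − 4·74 − 3·136 = -654
  U = 25 + 3·45 + 5·136 − 5·(-654) = 4110
Policy B (Z := 91, E + 25):
  E = 81 + 25 = 106
  R = 30
  Z = 91
  C = 50 − 4·106 − 3·91 = -647
  U = 25 + 3·30 + 5·91 − 5·(-647) = 3805
Comparing — Policy A: U=4110, Policy B: U=3805. Lowest is 3805 (Policy B).

3805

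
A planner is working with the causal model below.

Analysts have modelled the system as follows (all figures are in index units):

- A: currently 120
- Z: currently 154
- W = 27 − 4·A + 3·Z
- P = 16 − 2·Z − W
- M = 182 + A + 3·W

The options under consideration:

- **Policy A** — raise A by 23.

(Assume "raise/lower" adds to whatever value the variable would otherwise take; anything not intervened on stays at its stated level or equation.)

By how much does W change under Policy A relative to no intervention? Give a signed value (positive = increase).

Baseline:
  A = 120
  Z = 154
  W = 27 − 4·120 + 3·154 = 9
Policy A (A + 23):
  A = 120 + 23 = 143
  Z = 154
  W = 27 − 4·143 + 3·154 = -83
Change in W: -83 − 9 = -92

-92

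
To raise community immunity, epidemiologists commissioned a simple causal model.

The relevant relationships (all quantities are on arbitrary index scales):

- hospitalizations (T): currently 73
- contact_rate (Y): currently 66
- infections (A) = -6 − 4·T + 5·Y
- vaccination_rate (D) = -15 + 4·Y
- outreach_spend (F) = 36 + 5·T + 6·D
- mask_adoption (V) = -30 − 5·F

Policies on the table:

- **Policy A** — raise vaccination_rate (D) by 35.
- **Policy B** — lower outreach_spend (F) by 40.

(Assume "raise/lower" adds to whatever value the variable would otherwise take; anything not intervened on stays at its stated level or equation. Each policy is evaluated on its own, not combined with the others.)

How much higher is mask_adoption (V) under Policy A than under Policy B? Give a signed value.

Policy A (D + 35):
  T = 73
  Y = 66
  D = -15 + 4·66 (+35 from intervention) = 284
  F = 36 + 5·73 + 6·284 = 2105
  V = -30 − 5·2105 = -10555
Policy B (F − 40):
  T = 73
  Y = 66
  D = -15 + 4·66 = 249
  F = 36 + 5·73 + 6·249 (−40 from intervention) = 1855
  V = -30 − 5·1855 = -9305
V: -10555 − (-9305) = -1250

-1250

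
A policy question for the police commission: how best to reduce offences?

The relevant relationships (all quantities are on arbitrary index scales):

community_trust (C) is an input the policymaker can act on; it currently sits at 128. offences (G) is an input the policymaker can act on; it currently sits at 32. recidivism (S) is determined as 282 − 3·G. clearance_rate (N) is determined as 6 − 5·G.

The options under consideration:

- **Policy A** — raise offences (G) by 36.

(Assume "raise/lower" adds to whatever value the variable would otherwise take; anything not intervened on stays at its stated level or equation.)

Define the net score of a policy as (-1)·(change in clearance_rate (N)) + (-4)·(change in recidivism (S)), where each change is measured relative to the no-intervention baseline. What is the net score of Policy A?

Baseline:
  G = 32
  S = 282 − 3·32 = 186
  N = 6 − 5·32 = -154
Policy A (G + 36):
  G = 32 + 36 = 68
  S = 282 − 3·68 = 78
  N = 6 − 5·68 = -334
ΔN = -334 − (-154) = -180; ΔS = 78 − 186 = -108
Score = (-1)·(-180) + (-4)·(-108) = 612

612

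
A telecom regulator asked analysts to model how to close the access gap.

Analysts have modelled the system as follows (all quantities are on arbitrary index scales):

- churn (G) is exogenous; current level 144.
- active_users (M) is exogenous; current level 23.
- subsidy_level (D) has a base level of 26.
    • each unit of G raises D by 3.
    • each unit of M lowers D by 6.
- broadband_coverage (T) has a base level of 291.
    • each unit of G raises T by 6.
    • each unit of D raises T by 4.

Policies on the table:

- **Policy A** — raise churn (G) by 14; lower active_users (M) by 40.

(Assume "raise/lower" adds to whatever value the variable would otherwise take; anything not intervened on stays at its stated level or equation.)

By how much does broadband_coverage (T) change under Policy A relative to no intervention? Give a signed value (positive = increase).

Baseline:
  G = 144
  M = 23
  D = 26 + 3·144 − 6·23 = 320
  T = 291 + 6·144 + 4·320 = 2435
Policy A (G + 14, M − 40):
  G = 144 + 14 = 158
  M = 23 − 40 = -17
  D = 26 + 3·158 − 6·(-17) = 602
  T = 291 + 6·158 + 4·602 = 3647
Change in T: 3647 − 2435 = 1212

1212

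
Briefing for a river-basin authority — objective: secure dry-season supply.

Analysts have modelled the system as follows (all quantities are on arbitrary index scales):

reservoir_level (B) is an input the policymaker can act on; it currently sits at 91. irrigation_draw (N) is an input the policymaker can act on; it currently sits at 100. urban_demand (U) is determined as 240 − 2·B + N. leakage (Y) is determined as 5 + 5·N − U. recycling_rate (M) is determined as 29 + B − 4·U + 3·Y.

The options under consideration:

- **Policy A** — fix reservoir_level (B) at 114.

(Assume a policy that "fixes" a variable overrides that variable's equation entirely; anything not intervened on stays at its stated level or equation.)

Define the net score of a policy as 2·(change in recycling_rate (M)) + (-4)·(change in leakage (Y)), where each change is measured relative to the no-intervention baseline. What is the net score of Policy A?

506

Baseline:
  B = 91
  N = 100
  U = 240 − 2·91 + 100 = 158
  Y = 5 + 5·100 − 158 = 347
  M = 29 + 91 − 4·158 + 3·347 = 529
Policy A (B := 114):
  B = 114
  N = 100
  U = 240 − 2·114 + 100 = 112
  Y = 5 + 5·100 − 112 = 393
  M = 29 + 114 − 4·112 + 3·393 = 874
ΔM = 874 − 529 = 345; ΔY = 393 − 347 = 46
Score = 2·345 + (-4)·46 = 506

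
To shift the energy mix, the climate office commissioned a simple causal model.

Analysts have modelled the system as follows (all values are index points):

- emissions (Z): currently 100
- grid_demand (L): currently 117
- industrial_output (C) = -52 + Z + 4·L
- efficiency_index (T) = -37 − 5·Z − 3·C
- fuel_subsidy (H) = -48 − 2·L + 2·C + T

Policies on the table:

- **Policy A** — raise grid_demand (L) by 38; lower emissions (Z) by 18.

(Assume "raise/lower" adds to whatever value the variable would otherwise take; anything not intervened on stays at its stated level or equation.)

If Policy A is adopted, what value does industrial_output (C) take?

Policy A (L + 38, Z − 18):
  Z = 100 − 18 = 82
  L = 117 + 38 = 155
  C = -52 + 82 + 4·155 = 650

650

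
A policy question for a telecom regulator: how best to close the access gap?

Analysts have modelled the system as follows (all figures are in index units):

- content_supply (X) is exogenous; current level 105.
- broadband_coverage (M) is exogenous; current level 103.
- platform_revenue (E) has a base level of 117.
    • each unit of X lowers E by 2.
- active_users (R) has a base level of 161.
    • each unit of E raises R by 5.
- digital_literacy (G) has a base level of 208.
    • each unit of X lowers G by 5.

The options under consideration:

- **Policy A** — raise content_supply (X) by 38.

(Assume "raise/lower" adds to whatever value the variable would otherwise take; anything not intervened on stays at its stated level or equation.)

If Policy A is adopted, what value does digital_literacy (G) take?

-507

Policy A (X + 38):
  X = 105 + 38 = 143
  G = 208 − 5·143 = -507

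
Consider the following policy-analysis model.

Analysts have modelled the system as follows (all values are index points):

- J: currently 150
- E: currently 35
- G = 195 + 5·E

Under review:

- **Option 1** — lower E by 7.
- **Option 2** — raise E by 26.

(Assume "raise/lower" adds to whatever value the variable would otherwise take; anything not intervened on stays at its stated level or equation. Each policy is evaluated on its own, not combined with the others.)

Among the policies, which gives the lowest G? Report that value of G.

335

Option 1 (E − 7):
  E = 35 − 7 = 28
  G = 195 + 5·28 = 335
Option 2 (E + 26):
  E = 35 + 26 = 61
  G = 195 + 5·61 = 500
Comparing — Option 1: G=335, Option 2: G=500. Lowest is 335 (Option 1).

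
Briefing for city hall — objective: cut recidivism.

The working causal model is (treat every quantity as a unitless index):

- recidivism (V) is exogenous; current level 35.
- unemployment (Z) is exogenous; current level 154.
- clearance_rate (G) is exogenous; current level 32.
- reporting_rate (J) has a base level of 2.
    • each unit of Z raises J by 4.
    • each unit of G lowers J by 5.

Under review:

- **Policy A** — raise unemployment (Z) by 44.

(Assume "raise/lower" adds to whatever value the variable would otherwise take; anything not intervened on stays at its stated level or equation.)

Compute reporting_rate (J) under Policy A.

634

Policy A (Z + 44):
  Z = 154 + 44 = 198
  G = 32
  J = 2 + 4·198 − 5·32 = 634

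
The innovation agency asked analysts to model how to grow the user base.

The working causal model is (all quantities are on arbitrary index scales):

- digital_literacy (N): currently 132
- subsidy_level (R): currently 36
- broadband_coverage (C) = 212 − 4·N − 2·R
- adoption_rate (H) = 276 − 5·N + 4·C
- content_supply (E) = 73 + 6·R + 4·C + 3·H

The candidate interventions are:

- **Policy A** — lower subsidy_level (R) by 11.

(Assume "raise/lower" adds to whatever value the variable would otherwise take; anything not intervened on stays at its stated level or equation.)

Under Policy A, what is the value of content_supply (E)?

Policy A (R − 11):
  N = 132
  R = 36 − 11 = 25
  C = 212 − 4·132 − 2·25 = -366
  H = 276 − 5·132 + 4·(-366) = -1848
  E = 73 + 6·25 + 4·(-366) + 3·(-1848) = -6785

-6785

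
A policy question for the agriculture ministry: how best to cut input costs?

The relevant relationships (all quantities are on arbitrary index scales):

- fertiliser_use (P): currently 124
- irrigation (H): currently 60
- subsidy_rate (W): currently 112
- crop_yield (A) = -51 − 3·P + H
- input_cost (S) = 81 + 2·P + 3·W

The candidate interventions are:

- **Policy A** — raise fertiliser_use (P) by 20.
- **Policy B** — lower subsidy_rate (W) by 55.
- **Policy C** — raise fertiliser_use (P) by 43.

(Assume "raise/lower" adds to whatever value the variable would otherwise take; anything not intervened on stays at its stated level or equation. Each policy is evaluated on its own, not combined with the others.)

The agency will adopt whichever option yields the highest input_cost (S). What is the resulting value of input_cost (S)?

Policy A (P + 20):
  P = 124 + 20 = 144
  W = 112
  S = 81 + 2·144 + 3·112 = 705
Policy B (W − 55):
  P = 124
  W = 112 − 55 = 57
  S = 81 + 2·124 + 3·57 = 500
Policy C (P + 43):
  P = 124 + 43 = 167
  W = 112
  S = 81 + 2·167 + 3·112 = 751
Comparing — Policy A: S=705, Policy B: S=500, Policy C: S=751. Highest is 751 (Policy C).

751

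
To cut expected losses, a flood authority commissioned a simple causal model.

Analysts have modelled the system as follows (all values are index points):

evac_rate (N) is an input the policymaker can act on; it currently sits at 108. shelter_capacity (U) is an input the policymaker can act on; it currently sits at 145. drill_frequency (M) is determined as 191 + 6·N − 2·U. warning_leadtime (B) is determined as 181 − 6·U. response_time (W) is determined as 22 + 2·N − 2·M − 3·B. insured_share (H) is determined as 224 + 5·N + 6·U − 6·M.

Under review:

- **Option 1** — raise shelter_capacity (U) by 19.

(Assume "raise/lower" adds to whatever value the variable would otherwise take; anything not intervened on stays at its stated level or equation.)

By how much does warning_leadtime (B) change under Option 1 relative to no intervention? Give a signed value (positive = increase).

Baseline:
  U = 145
  B = 181 − 6·145 = -689
Option 1 (U + 19):
  U = 145 + 19 = 164
  B = 181 − 6·164 = -803
Change in B: -803 − (-689) = -114

-114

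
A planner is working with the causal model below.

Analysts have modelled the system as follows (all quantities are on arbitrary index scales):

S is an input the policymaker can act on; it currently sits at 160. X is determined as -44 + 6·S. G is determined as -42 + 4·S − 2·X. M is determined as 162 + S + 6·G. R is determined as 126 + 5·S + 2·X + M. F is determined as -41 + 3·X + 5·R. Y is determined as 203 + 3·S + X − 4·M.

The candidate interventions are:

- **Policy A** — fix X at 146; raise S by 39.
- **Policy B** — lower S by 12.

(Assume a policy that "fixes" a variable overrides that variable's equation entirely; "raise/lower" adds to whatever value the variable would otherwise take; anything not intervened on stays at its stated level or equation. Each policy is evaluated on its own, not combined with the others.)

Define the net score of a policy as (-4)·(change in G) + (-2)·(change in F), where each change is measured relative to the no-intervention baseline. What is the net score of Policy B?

Baseline:
  S = 160
  X = -44 + 6·160 = 916
  G = -42 + 4·160 − 2·916 = -1234
  M = 162 + 160 + 6·(-1234) = -7082
  R = 126 + 5·160 + 2·916 + (-7082) = -4324
  F = -41 + 3·916 + 5·(-4324) = -18913
Policy B (S − 12):
  S = 160 − 12 = 148
  X = -44 + 6·148 = 844
  G = -42 + 4·148 − 2·844 = -1138
  M = 162 + 148 + 6·(-1138) = -6518
  R = 126 + 5·148 + 2·844 + (-6518) = -3964
  F = -41 + 3·844 + 5·(-3964) = -17329
ΔG = -1138 − (-1234) = 96; ΔF = -17329 − (-18913) = 1584
Score = (-4)·96 + (-2)·1584 = -3552

-3552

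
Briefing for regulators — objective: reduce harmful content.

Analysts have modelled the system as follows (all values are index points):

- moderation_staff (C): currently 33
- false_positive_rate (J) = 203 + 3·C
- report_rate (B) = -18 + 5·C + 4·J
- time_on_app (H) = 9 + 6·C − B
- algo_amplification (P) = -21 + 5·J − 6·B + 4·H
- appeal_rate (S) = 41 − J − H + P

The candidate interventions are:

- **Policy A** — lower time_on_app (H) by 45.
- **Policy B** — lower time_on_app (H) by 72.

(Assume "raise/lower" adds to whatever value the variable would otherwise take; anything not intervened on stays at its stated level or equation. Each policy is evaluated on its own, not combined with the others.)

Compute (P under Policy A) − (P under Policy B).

Policy A (H − 45):
  C = 33
  J = 203 + 3·33 = 302
  B = -18 + 5·33 + 4·302 = 1355
  H = 9 + 6·33 − 1355 (−45 from intervention) = -1193
  P = -21 + 5·302 − 6·1355 + 4·(-1193) = -11413
Policy B (H − 72):
  C = 33
  J = 203 + 3·33 = 302
  B = -18 + 5·33 + 4·302 = 1355
  H = 9 + 6·33 − 1355 (−72 from intervention) = -1220
  P = -21 + 5·302 − 6·1355 + 4·(-1220) = -11521
P: -11413 − (-11521) = 108

108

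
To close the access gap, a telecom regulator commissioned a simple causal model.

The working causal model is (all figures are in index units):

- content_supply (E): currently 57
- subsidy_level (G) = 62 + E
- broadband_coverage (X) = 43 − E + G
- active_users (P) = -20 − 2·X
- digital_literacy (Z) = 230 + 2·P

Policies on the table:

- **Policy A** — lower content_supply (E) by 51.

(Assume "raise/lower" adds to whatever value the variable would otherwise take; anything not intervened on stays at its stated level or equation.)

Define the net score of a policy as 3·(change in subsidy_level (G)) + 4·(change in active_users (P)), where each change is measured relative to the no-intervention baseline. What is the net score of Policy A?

Baseline:
  E = 57
  G = 62 + 57 = 119
  X = 43 − 57 + 119 = 105
  P = -20 − 2·105 = -230
Policy A (E − 51):
  E = 57 − 51 = 6
  G = 62 + 6 = 68
  X = 43 − 6 + 68 = 105
  P = -20 − 2·105 = -230
ΔG = 68 − 119 = -51; ΔP = -230 − (-230) = 0
Score = 3·(-51) + 4·0 = -153

-153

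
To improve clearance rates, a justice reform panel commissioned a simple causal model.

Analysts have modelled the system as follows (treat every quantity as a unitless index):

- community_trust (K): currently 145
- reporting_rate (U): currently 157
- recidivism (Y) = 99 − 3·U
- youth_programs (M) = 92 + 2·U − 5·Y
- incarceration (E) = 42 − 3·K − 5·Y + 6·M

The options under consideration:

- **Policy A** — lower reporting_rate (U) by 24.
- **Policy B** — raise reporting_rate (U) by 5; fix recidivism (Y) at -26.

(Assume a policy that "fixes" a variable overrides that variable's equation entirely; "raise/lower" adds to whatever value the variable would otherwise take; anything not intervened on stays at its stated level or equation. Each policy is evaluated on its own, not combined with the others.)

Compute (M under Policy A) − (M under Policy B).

Policy A (U − 24):
  U = 157 − 24 = 133
  Y = 99 − 3·133 = -300
  M = 92 + 2·133 − 5·(-300) = 1858
Policy B (U + 5, Y := -26):
  U = 157 + 5 = 162
  Y = -26
  M = 92 + 2·162 − 5·(-26) = 546
M: 1858 − 546 = 1312

1312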